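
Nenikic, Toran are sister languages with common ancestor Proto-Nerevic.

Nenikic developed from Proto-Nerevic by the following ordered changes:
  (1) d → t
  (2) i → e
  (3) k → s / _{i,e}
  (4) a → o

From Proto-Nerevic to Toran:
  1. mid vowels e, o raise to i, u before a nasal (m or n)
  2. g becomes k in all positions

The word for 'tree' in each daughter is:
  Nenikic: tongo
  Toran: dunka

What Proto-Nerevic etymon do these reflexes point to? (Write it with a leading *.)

Position 2: Nenikic has o, Toran has u. Taking the neighbouring segments as reconstructed: Nenikic o could go back to *a or *o; Toran u could go back to *o or *u — the one source consistent with every daughter is *o.
Position 5: Nenikic has o, Toran has a. Toran preserves a here (none of its changes turn any other segment into a), so the proto-segment is *a.
Position 4: Nenikic has g, Toran has k. Nenikic preserves g here (none of its changes turn any other segment into g), so the proto-segment is *g.
This points to *donga. Verify forward in each daughter:
Nenikic: *donga
  donga → tonga   [unconditioned shift]
  tonga (rule 2 does not apply)
  tonga (rule 3 does not apply)
  tonga → tongo   [vowel merger]
  giving Nenikic tongo.
Toran: *donga
  donga → dunga   [pre-nasal raising]
  dunga → dunka   [unconditioned shift]
  giving Toran dunka.
No other proto-form is consistent with every reflex, so the reconstruction is *donga.

*donga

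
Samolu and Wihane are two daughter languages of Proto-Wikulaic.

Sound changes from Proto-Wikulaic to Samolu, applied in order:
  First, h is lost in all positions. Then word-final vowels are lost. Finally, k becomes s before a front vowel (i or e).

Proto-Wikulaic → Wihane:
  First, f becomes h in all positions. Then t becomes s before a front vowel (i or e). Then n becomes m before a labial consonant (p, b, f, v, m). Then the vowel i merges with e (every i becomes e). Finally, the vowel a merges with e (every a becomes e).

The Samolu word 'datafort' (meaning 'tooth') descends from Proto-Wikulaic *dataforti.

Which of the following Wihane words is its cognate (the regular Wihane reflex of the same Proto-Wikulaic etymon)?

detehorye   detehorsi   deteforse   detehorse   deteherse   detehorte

detehorse

Wihane: *dataforti > datahorti > datahorsi > datahorse > detehorse  (by unconditioned shift, palatalisation, vowel merger, vowel merger)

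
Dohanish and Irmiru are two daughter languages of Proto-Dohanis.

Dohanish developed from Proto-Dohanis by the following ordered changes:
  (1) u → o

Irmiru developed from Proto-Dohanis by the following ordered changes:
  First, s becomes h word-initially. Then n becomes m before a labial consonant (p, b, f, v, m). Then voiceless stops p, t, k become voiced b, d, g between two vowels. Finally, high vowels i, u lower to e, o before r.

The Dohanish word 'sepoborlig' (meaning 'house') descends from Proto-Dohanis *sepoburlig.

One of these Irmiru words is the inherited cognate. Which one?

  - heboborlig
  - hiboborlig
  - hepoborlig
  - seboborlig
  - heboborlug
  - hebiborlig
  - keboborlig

heboborlig

Irmiru: *sepoburlig
  sepoburlig → hepoburlig   [debuccalisation]
  hepoburlig (rule 2 does not apply)
  hepoburlig → heboburlig   [intervocalic voicing]
  heboburlig → heboborlig   [pre-rhotic lowering]
  giving Irmiru heboborlig.
The other candidates each miss or misapply at least one Irmiru change.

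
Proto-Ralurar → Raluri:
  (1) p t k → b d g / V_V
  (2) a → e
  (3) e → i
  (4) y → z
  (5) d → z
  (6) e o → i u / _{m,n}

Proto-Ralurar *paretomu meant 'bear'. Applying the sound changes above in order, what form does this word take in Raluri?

pirizumu

Raluri: start from *paretomu.
  rule 1 (intervocalic voicing): paretomu → paredomu
  rule 2 (vowel merger): paredomu → peredomu
  rule 3 (vowel merger): peredomu → piridomu
  rule 4: no change — piridomu
  rule 5 (unconditioned shift): piridomu → pirizomu
  rule 6 (pre-nasal raising): pirizomu → pirizumu
  ⇒ Raluri pirizumu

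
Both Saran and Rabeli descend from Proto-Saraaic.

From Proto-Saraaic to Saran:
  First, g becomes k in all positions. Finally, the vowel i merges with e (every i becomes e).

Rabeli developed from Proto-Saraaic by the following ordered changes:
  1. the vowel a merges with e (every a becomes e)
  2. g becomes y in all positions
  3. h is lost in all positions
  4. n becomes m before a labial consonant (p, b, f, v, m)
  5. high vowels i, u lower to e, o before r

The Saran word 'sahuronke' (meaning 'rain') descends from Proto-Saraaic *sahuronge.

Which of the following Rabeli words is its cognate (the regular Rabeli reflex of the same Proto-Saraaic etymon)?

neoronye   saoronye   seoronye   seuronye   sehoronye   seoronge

seoronye

Rabeli: *sahuronge
  sahuronge → sehuronge   [vowel merger]
  sehuronge → sehuronye   [unconditioned shift]
  sehuronye → seuronye   [h-loss]
  seuronye (rule 4 does not apply)
  seuronye → seoronye   [pre-rhotic lowering]
  giving Rabeli seoronye.
Only 'seoronye' matches the regular Rabeli development of *sahuronge.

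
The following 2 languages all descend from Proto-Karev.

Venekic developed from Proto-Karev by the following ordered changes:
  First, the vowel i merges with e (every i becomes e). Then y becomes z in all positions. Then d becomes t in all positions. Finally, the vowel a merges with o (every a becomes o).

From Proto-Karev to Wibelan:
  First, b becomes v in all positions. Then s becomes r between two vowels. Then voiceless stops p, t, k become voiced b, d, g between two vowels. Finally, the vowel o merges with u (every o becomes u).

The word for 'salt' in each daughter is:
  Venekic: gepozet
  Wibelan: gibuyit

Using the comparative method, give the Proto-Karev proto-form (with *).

*gipoyit

Position 2: Venekic has e, Wibelan has i. Wibelan preserves i here (none of its changes turn any other segment into i), so the proto-segment is *i.
Position 5: Venekic has z, Wibelan has y. Wibelan preserves y here (none of its changes turn any other segment into y), so the proto-segment is *y.
Continuing position by position gives *gipoyit; check it forward:
Venekic: *gipoyit
  gipoyit → gepoyet   [vowel merger]
  gepoyet → gepozet   [unconditioned shift]
  gepozet (rule 3 does not apply)
  gepozet (rule 4 does not apply)
  giving Venekic gepozet.
Wibelan: start from *gipoyit.
  rule 1: no change — gipoyit
  rule 2: no change — gipoyit
  rule 3 (intervocalic voicing): gipoyit → giboyit
  rule 4 (vowel merger): giboyit → gibuyit
  ⇒ Wibelan gibuyit
No other proto-form is consistent with every reflex, so the reconstruction is *gipoyit.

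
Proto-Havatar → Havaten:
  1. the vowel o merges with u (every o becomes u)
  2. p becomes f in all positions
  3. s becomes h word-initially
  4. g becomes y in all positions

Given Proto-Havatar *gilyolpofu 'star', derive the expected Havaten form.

Havaten: *gilyolpofu > gilyulpufu > gilyulfufu > yilyulfufu  (by vowel merger, unconditioned shift, unconditioned shift)

yilyulfufu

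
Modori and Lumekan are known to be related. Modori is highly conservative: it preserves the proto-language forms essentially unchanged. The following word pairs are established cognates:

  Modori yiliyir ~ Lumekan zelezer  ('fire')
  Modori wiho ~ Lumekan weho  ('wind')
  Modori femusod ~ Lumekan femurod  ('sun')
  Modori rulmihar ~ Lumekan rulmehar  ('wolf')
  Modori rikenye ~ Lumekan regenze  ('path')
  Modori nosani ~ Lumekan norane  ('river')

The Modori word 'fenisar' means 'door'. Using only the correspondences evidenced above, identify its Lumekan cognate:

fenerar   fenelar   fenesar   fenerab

yiliyir ~ zelezer, wiho ~ weho — Modori i corresponds to Lumekan e after a consonant, before a consonant other than r, m, n, p, b, f, v.
nosani ~ norane — Modori s corresponds to Lumekan r between vowels (before a back vowel).
Applying these to Modori 'fenisar':
  fenisar → fenesar   (i→e after a consonant, before a consonant other than r, m, n, p, b, f, v)
  fenesar → fenerar   (s→r between vowels (before a back vowel))
So the Lumekan cognate is 'fenerar'.

fenerar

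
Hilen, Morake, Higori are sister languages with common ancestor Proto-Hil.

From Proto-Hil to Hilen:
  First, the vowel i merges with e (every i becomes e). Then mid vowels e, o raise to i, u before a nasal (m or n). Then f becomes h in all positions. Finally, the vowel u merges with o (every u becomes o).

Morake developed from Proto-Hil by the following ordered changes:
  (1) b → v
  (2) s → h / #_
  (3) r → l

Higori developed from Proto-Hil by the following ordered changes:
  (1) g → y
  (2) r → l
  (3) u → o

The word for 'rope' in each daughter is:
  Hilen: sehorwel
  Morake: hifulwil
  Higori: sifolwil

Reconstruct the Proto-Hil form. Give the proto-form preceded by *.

Position 5: Hilen has r, Morake has l, Higori has l. Hilen preserves r here (none of its changes turn any other segment into r), so the proto-segment is *r.
Position 4: Hilen has o, Morake has u, Higori has o. Morake preserves u here (none of its changes turn any other segment into u), so the proto-segment is *u.
Verify the candidate proto-form against each daughter:
Hilen: *sifurwil > sefurwel > sehurwel > sehorwel  (by vowel merger, unconditioned shift, vowel merger)
Morake: *sifurwil
  sifurwil (rule 1 does not apply)
  sifurwil → hifurwil   [debuccalisation]
  hifurwil → hifulwil   [unconditioned shift]
  giving Morake hifulwil.
Higori: *sifurwil > sifulwil > sifolwil  (by unconditioned shift, vowel merger)
Only *sifurwil yields all of Hilen sehorwel, Morake hifulwil, Higori sifolwil.

*sifurwil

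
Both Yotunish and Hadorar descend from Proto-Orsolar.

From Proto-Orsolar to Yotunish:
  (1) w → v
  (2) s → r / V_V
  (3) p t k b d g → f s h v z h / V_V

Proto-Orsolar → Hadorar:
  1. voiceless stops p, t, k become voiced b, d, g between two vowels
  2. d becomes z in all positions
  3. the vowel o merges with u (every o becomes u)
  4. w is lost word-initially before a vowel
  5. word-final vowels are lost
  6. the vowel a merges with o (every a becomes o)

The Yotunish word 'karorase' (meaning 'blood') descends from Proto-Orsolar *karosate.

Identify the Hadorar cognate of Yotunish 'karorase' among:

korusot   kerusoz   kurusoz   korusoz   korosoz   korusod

korusoz

Hadorar: start from *karosate.
  rule 1 (intervocalic voicing): karosate → karosade
  rule 2 (unconditioned shift): karosade → karosaze
  rule 3 (vowel merger): karosaze → karusaze
  rule 4: no change — karusaze
  rule 5 (apocope): karusaze → karusaz
  rule 6 (vowel merger): karusaz → korusoz
  ⇒ Hadorar korusoz
Only 'korusoz' matches the regular Hadorar development of *karosate.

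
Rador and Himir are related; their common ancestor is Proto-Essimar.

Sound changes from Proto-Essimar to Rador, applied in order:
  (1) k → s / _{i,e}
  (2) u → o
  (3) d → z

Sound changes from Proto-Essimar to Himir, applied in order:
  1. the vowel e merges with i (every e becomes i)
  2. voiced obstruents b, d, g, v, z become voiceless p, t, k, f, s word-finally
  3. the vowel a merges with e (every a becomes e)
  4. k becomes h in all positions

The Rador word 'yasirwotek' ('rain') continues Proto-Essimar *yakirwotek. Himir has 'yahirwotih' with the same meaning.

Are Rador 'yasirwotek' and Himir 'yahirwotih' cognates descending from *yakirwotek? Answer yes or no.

no

Derive the expected Himir reflex of *yakirwotek:
Himir: *yakirwotek > yakirwotik > yekirwotik > yehirwotih  (by vowel merger, vowel merger, unconditioned shift)
The regular Himir reflex would be 'yehirwotih', but the attested form is 'yahirwotih'. The correspondence is irregular, so they are not cognates (the Himir form has a different source).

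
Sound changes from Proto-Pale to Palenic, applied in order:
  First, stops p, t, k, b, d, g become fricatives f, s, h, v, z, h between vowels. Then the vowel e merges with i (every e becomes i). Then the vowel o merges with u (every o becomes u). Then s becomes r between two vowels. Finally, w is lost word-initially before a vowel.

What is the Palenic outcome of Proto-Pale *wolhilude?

ulhiluzi

Palenic: *wolhilude
  wolhilude → wolhiluze   [intervocalic lenition]
  wolhiluze → wolhiluzi   [vowel merger]
  wolhiluzi → wulhiluzi   [vowel merger]
  wulhiluzi (rule 4 does not apply)
  wulhiluzi → ulhiluzi   [glide loss]
  giving Palenic ulhiluzi.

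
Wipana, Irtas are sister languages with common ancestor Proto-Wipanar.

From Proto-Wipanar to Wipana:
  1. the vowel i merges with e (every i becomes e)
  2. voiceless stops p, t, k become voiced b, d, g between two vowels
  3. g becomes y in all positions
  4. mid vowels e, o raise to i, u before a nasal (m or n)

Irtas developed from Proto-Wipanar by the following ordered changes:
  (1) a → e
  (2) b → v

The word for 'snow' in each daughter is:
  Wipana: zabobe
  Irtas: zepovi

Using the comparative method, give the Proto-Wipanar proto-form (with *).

*zapobi

Position 2: Wipana has a, Irtas has e. Wipana preserves a here (none of its changes turn any other segment into a), so the proto-segment is *a.
Position 5: Wipana has b, Irtas has v. Taking the neighbouring segments as reconstructed: Wipana b could go back to *p or *b; Irtas v could go back to *b or *v — the one source consistent with every daughter is *b.
Verify the candidate proto-form against each daughter:
Wipana: *zapobi
  zapobi → zapobe   [vowel merger]
  zapobe → zabobe   [intervocalic voicing]
  zabobe (rule 3 does not apply)
  zabobe (rule 4 does not apply)
  giving Wipana zabobe.
Irtas: *zapobi
  zapobi → zepobi   [vowel merger]
  zepobi → zepovi   [unconditioned shift]
  giving Irtas zepovi.
Only *zapobi yields all of Wipana zabobe, Irtas zepovi.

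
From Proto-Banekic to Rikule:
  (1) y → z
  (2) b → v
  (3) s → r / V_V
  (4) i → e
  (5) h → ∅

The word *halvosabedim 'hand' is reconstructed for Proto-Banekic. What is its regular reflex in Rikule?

alvoravedem

Rikule: *halvosabedim > halvosavedim > halvoravedim > halvoravedem > alvoravedem  (by unconditioned shift, rhotacism, vowel merger, h-loss)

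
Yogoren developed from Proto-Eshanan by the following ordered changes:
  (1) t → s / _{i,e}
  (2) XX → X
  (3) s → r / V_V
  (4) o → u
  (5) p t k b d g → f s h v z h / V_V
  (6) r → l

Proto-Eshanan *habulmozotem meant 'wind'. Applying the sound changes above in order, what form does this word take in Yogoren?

havulmuzulem

Yogoren: *habulmozotem > habulmozosem > habulmozorem > habulmuzurem > havulmuzurem > havulmuzulem  (by palatalisation, rhotacism, vowel merger, intervocalic lenition, unconditioned shift)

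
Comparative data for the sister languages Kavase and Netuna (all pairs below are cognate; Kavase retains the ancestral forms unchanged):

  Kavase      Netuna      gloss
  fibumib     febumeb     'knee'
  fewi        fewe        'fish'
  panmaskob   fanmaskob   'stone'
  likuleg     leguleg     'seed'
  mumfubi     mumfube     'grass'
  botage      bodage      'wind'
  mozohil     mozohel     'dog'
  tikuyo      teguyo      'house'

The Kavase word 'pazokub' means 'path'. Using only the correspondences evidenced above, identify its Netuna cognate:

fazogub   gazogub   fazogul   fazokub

fazogub

panmaskob ~ fanmaskob — Kavase p corresponds to Netuna f word-initially before a back vowel.
likuleg ~ leguleg, tikuyo ~ teguyo — Kavase k corresponds to Netuna g between vowels (before a back vowel).
Applying these to Kavase 'pazokub':
  pazokub → fazokub   (p→f word-initially before a back vowel)
  fazokub → fazogub   (k→g between vowels (before a back vowel))
So the Netuna cognate is 'fazogub'.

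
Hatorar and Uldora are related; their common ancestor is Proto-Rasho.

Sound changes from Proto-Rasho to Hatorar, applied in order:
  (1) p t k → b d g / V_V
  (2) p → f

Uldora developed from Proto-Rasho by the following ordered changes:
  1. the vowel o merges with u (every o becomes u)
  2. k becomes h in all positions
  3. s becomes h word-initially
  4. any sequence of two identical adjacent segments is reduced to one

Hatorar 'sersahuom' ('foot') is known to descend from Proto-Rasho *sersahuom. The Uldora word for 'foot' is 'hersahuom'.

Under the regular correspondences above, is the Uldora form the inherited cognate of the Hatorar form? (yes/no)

no

Derive the expected Uldora reflex of *sersahuom:
Uldora: start from *sersahuom.
  rule 1 (vowel merger): sersahuom → sersahuum
  rule 2: no change — sersahuum
  rule 3 (debuccalisation): sersahuum → hersahuum
  rule 4 (degemination): hersahuum → hersahum
  ⇒ Uldora hersahum
The regular Uldora reflex would be 'hersahum', but the attested form is 'hersahuom'. The correspondence is irregular, so they are not cognates (the Uldora form has a different source).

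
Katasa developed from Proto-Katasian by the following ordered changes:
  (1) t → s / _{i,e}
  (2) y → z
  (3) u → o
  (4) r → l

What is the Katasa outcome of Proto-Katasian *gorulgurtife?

Katasa: *gorulgurtife > gorulgursife > gorolgorsife > gololgolsife  (by palatalisation, vowel merger, unconditioned shift)

gololgolsife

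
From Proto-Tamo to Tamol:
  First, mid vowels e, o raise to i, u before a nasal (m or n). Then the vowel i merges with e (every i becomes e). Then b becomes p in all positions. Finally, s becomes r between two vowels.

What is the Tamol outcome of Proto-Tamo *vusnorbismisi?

vusnorpesmere

Tamol: *vusnorbismisi > vusnorbesmese > vusnorpesmese > vusnorpesmere  (by vowel merger, unconditioned shift, rhotacism)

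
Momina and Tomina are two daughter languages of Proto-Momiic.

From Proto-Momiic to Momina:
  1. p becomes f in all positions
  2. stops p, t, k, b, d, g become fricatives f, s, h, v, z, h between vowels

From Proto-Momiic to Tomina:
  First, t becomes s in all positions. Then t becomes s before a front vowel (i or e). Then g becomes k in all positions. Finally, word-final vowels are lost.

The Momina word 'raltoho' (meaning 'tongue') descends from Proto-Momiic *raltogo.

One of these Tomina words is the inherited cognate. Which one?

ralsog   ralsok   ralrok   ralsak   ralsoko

ralsok

Tomina: *raltogo
  raltogo → ralsogo   [unconditioned shift]
  ralsogo (rule 2 does not apply)
  ralsogo → ralsoko   [unconditioned shift]
  ralsoko → ralsok   [apocope]
  giving Tomina ralsok.
The other candidates each miss or misapply at least one Tomina change.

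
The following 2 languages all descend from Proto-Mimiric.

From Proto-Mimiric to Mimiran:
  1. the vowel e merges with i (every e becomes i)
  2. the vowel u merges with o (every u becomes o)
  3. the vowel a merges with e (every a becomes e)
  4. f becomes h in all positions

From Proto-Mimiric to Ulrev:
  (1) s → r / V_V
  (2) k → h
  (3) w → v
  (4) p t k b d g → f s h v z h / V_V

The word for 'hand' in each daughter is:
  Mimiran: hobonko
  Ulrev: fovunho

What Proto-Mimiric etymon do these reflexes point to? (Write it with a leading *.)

*fobunko

Position 3: Mimiran has b, Ulrev has v. Mimiran preserves b here (none of its changes turn any other segment into b), so the proto-segment is *b.
Position 4: Mimiran has o, Ulrev has u. Ulrev preserves u here (none of its changes turn any other segment into u), so the proto-segment is *u.
This points to *fobunko. Verify forward in each daughter:
Mimiran: start from *fobunko.
  rule 1: no change — fobunko
  rule 2 (vowel merger): fobunko → fobonko
  rule 3: no change — fobonko
  rule 4 (unconditioned shift): fobonko → hobonko
  ⇒ Mimiran hobonko
Ulrev: start from *fobunko.
  rule 1: no change — fobunko
  rule 2 (unconditioned shift): fobunko → fobunho
  rule 3: no change — fobunho
  rule 4 (intervocalic lenition): fobunho → fovunho
  ⇒ Ulrev fovunho
Only *fobunko yields all of Mimiran hobonko, Ulrev fovunho.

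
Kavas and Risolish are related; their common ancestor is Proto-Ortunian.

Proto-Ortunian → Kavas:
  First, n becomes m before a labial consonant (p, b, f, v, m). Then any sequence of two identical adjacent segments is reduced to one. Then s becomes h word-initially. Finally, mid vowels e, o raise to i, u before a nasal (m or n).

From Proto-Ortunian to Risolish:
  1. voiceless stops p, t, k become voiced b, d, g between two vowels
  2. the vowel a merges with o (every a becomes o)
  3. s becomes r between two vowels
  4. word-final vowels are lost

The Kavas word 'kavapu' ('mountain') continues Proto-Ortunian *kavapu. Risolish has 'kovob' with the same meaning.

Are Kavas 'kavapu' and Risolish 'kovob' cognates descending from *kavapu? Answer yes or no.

Derive the expected Risolish reflex of *kavapu:
Risolish: *kavapu > kavabu > kovobu > kovob  (by intervocalic voicing, vowel merger, apocope)
Risolish 'kovob' matches the regular reflex exactly, so the pair is cognate.

yes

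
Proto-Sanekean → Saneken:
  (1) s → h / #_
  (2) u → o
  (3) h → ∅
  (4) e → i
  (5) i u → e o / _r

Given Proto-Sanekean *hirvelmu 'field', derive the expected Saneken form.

ervilmo

Saneken: *hirvelmu
  hirvelmu (rule 1 does not apply)
  hirvelmu → hirvelmo   [vowel merger]
  hirvelmo → irvelmo   [h-loss]
  irvelmo → irvilmo   [vowel merger]
  irvilmo → ervilmo   [pre-rhotic lowering]
  giving Saneken ervilmo.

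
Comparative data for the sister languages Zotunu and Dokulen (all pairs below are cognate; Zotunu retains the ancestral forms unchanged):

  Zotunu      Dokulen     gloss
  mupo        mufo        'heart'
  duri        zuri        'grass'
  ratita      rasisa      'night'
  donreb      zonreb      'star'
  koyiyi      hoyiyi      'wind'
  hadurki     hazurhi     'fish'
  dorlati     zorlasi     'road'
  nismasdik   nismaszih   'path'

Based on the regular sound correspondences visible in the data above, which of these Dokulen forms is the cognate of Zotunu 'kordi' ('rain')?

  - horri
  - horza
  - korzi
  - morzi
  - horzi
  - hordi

horzi

koyiyi ~ hoyiyi — Zotunu k corresponds to Dokulen h word-initially before a back vowel.
nismasdik ~ nismaszih — Zotunu d corresponds to Dokulen z after a consonant, before a front vowel.
Applying these to Zotunu 'kordi':
  kordi → hordi   (k→h word-initially before a back vowel)
  hordi → horzi   (d→z after a consonant, before a front vowel)
So the Dokulen cognate is 'horzi'.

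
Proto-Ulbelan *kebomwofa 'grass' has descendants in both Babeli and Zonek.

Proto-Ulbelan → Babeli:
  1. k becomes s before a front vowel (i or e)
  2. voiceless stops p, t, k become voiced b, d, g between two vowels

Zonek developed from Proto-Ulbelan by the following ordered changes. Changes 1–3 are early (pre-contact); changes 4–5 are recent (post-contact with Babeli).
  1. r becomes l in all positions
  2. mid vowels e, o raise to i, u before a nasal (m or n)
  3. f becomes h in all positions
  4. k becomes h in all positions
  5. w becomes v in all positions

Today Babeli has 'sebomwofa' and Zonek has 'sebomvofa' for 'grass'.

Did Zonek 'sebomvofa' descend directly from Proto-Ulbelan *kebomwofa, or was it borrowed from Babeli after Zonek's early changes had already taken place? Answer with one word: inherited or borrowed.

borrowed

If inherited, *kebomwofa would pass through all of Zonek's changes:
Zonek: start from *kebomwofa.
  rule 1: no change — kebomwofa
  rule 2 (pre-nasal raising): kebomwofa → kebumwofa
  rule 3 (unconditioned shift): kebumwofa → kebumwoha
  rule 4 (unconditioned shift): kebumwoha → hebumwoha
  rule 5 (unconditioned shift): hebumwoha → hebumvoha
  ⇒ Zonek hebumvoha
If borrowed from Babeli 'sebomwofa' after the early changes, it would undergo only the recent ones:
  rule 4 (unconditioned shift): no change (sebomwofa)
  rule 5 (unconditioned shift): sebomwofa → sebomvofa
  ⇒ as a loan: sebomvofa
Zonek 'sebomvofa' matches the loan outcome 'sebomvofa', not the inherited 'hebumvoha' — it skipped the early Zonek changes, so it was borrowed from Babeli.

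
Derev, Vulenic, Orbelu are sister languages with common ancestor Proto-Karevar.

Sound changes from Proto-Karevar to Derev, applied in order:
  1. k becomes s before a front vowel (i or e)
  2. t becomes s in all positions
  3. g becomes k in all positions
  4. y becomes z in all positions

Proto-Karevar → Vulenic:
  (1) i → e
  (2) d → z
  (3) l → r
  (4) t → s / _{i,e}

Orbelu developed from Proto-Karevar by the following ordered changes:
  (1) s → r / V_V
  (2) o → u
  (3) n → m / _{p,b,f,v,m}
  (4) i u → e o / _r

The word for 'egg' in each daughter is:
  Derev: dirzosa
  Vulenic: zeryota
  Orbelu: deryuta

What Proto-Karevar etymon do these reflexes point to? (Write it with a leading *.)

Position 6: Derev has s, Vulenic has t, Orbelu has t. Vulenic preserves t here (none of its changes turn any other segment into t), so the proto-segment is *t.
Position 1: Derev has d, Vulenic has z, Orbelu has d. Derev preserves d here (none of its changes turn any other segment into d), so the proto-segment is *d.
Position 5: Derev has o, Vulenic has o, Orbelu has u. Derev preserves o here (none of its changes turn any other segment into o), so the proto-segment is *o.
Continuing position by position gives *diryota; check it forward:
Derev: *diryota > diryosa > dirzosa  (by unconditioned shift, unconditioned shift)
Vulenic: *diryota
  diryota → deryota   [vowel merger]
  deryota → zeryota   [unconditioned shift]
  zeryota (rule 3 does not apply)
  zeryota (rule 4 does not apply)
  giving Vulenic zeryota.
Orbelu: start from *diryota.
  rule 1: no change — diryota
  rule 2 (vowel merger): diryota → diryuta
  rule 3: no change — diryuta
  rule 4 (pre-rhotic lowering): diryuta → deryuta
  ⇒ Orbelu deryuta
Only *diryota yields all of Derev dirzosa, Vulenic zeryota, Orbelu deryuta.

*diryota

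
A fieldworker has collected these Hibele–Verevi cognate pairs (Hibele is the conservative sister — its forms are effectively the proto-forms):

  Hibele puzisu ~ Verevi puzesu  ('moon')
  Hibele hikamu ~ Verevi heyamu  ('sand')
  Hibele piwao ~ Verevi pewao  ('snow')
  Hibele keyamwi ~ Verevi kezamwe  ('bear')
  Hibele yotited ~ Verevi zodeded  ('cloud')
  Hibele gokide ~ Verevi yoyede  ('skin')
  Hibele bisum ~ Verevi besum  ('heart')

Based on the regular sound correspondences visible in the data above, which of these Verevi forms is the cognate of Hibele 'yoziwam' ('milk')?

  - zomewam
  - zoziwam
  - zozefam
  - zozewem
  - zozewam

yotited ~ zodeded — Hibele y corresponds to Verevi z word-initially before a back vowel.
puzisu ~ puzesu, hikamu ~ heyamu — Hibele i corresponds to Verevi e after a consonant, before a consonant other than r, m, n, p, b, f, v.
Applying these to Hibele 'yoziwam':
  yoziwam → zoziwam   (y→z word-initially before a back vowel)
  zoziwam → zozewam   (i→e after a consonant, before a consonant other than r, m, n, p, b, f, v)
So the Verevi cognate is 'zozewam'.

zozewam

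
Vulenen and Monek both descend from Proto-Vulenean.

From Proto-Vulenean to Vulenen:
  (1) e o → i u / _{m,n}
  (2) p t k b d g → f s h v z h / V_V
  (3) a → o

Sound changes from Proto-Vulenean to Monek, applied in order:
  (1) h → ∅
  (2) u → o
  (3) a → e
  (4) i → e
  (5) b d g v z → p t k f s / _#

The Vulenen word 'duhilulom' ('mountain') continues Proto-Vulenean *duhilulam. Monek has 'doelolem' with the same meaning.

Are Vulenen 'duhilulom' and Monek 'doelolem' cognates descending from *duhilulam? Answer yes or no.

yes

Derive the expected Monek reflex of *duhilulam:
Monek: *duhilulam > duilulam > doilolam > doilolem > doelolem  (by h-loss, vowel merger, vowel merger, vowel merger)
Monek 'doelolem' matches the regular reflex exactly, so the pair is cognate.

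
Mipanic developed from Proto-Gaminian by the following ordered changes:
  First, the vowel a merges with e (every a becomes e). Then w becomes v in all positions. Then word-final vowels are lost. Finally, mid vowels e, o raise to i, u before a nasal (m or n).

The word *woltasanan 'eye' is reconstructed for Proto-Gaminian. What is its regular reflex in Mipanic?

voltesinin

Mipanic: *woltasanan > woltesenen > voltesenen > voltesinin  (by vowel merger, unconditioned shift, pre-nasal raising)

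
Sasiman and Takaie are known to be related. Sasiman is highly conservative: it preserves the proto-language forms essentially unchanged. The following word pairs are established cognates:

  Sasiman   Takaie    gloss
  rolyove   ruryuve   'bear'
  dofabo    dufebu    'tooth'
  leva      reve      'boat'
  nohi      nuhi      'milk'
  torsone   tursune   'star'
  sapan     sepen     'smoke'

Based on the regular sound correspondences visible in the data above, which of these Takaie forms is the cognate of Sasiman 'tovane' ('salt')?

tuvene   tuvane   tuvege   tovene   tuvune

tuvene

rolyove ~ ruryuve — Sasiman o corresponds to Takaie u after a consonant, before a labial obstruent.
sapan ~ sepen — Sasiman a corresponds to Takaie e after a consonant, before a nasal.
Applying these to Sasiman 'tovane':
  tovane → tuvane   (o→u after a consonant, before a labial obstruent)
  tuvane → tuvene   (a→e after a consonant, before a nasal)
So the Takaie cognate is 'tuvene'.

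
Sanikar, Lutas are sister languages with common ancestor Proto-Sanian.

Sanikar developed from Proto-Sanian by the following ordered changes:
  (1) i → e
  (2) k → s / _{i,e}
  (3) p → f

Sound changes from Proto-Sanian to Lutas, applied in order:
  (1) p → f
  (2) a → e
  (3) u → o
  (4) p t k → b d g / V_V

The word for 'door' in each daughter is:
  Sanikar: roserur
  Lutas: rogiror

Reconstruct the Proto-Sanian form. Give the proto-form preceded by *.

Position 6: Sanikar has u, Lutas has o. Sanikar preserves u here (none of its changes turn any other segment into u), so the proto-segment is *u.
Position 4: Sanikar has e, Lutas has i. Lutas preserves i here (none of its changes turn any other segment into i), so the proto-segment is *i.
This points to *rokirur. Verify forward in each daughter:
Sanikar: start from *rokirur.
  rule 1 (vowel merger): rokirur → rokerur
  rule 2 (palatalisation): rokerur → roserur
  rule 3: no change — roserur
  ⇒ Sanikar roserur
Lutas: *rokirur
  rokirur (rule 1 does not apply)
  rokirur (rule 2 does not apply)
  rokirur → rokiror   [vowel merger]
  rokiror → rogiror   [intervocalic voicing]
  giving Lutas rogiror.
No other proto-form is consistent with every reflex, so the reconstruction is *rokirur.

*rokirur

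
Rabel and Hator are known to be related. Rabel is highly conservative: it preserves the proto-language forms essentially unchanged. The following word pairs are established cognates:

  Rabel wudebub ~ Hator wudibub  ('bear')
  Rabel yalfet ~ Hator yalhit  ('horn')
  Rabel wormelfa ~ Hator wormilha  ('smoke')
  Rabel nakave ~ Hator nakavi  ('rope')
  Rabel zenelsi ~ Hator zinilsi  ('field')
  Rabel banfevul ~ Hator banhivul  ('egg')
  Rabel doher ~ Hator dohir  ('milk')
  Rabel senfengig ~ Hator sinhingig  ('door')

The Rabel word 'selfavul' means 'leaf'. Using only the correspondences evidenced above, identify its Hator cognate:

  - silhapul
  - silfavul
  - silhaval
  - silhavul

yalfet ~ yalhit, wormelfa ~ wormilha — Rabel e corresponds to Hator i after a consonant, before a consonant other than r, m, n, p, b, f, v.
wormelfa ~ wormilha — Rabel f corresponds to Hator h after a consonant, before a back vowel.
Applying these to Rabel 'selfavul':
  selfavul → silfavul   (e→i after a consonant, before a consonant other than r, m, n, p, b, f, v)
  silfavul → silhavul   (f→h after a consonant, before a back vowel)
So the Hator cognate is 'silhavul'.

silhavul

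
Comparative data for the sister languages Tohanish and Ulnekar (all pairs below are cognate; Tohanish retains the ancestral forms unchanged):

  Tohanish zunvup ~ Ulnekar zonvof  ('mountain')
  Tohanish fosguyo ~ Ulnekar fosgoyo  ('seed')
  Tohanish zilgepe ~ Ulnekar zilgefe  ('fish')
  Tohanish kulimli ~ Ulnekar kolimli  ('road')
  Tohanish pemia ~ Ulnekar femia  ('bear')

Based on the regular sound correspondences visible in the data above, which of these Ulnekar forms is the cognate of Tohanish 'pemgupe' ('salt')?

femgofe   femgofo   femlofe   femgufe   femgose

femgofe

pemia ~ femia — Tohanish p corresponds to Ulnekar f word-initially before a front vowel.
zunvup ~ zonvof — Tohanish u corresponds to Ulnekar o after a consonant, before a labial obstruent.
zilgepe ~ zilgefe — Tohanish p corresponds to Ulnekar f between vowels (before a front vowel).
Applying these to Tohanish 'pemgupe':
  pemgupe → femgupe   (p→f word-initially before a front vowel)
  femgupe → femgope   (u→o after a consonant, before a labial obstruent)
  femgope → femgofe   (p→f between vowels (before a front vowel))
So the Ulnekar cognate is 'femgofe'.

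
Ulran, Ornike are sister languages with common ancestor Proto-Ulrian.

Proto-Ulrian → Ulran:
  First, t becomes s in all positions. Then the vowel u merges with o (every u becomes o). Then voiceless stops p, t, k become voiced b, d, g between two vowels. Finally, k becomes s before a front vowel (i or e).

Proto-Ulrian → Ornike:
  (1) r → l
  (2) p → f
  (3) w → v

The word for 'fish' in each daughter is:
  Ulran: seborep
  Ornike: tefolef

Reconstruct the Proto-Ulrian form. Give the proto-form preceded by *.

*teporep

Position 1: Ulran has s, Ornike has t. Ornike preserves t here (none of its changes turn any other segment into t), so the proto-segment is *t.
Position 5: Ulran has r, Ornike has l. Ulran preserves r here (none of its changes turn any other segment into r), so the proto-segment is *r.
This points to *teporep. Verify forward in each daughter:
Ulran: start from *teporep.
  rule 1 (unconditioned shift): teporep → seporep
  rule 2: no change — seporep
  rule 3 (intervocalic voicing): seporep → seborep
  rule 4: no change — seborep
  ⇒ Ulran seborep
Ornike: *teporep
  teporep → tepolep   [unconditioned shift]
  tepolep → tefolef   [unconditioned shift]
  tefolef (rule 3 does not apply)
  giving Ornike tefolef.
*teporep is the unique common source.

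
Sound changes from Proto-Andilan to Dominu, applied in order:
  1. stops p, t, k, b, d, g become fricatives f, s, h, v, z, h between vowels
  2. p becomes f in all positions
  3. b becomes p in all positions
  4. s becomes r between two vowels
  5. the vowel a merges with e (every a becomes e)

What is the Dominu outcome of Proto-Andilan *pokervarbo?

foherverpo

Dominu: start from *pokervarbo.
  rule 1 (intervocalic lenition): pokervarbo → pohervarbo
  rule 2 (unconditioned shift): pohervarbo → fohervarbo
  rule 3 (unconditioned shift): fohervarbo → fohervarpo
  rule 4: no change — fohervarpo
  rule 5 (vowel merger): fohervarpo → foherverpo
  ⇒ Dominu foherverpo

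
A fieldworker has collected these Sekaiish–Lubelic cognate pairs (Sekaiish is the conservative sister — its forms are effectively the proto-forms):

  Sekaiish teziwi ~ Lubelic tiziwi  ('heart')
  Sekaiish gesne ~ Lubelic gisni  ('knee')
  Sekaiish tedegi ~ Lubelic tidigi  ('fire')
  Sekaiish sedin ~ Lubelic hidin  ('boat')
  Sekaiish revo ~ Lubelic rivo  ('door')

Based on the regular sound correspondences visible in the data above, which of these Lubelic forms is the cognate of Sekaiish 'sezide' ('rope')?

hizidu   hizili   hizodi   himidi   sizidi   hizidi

hizidi

sedin ~ hidin — Sekaiish s corresponds to Lubelic h word-initially before a front vowel.
teziwi ~ tiziwi, gesne ~ gisni — Sekaiish e corresponds to Lubelic i after a consonant, before a consonant other than r, m, n, p, b, f, v.
gesne ~ gisni — Sekaiish e corresponds to Lubelic i word-finally.
Applying these to Sekaiish 'sezide':
  sezide → hezide   (s→h word-initially before a front vowel)
  hezide → hizide   (e→i after a consonant, before a consonant other than r, m, n, p, b, f, v)
  hizide → hizidi   (e→i word-finally)
So the Lubelic cognate is 'hizidi'.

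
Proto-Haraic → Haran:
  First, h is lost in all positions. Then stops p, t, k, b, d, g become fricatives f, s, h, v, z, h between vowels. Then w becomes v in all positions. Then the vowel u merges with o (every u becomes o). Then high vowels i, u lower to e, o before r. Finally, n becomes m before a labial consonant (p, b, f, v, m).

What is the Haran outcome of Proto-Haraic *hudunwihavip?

Haran: start from *hudunwihavip.
  rule 1 (h-loss): hudunwihavip → udunwiavip
  rule 2 (intervocalic lenition): udunwiavip → uzunwiavip
  rule 3 (unconditioned shift): uzunwiavip → uzunviavip
  rule 4 (vowel merger): uzunviavip → ozonviavip
  rule 5: no change — ozonviavip
  rule 6 (nasal place assimilation): ozonviavip → ozomviavip
  ⇒ Haran ozomviavip

ozomviavip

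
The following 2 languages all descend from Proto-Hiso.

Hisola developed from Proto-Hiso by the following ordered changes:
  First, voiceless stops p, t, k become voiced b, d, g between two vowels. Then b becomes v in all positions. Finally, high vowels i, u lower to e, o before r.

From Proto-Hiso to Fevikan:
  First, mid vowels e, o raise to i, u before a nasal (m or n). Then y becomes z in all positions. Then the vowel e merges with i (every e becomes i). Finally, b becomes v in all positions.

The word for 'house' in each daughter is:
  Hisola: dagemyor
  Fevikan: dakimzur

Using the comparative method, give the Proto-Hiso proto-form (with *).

*dakemyur

Position 7: Hisola has o, Fevikan has u. Taking the neighbouring segments as reconstructed: Hisola o could go back to *o or *u; Fevikan u can only go back to *u — the one source consistent with every daughter is *u.
Position 4: Hisola has e, Fevikan has i. Taking the neighbouring segments as reconstructed: Hisola e can only go back to *e; Fevikan i could go back to *e or *i — the one source consistent with every daughter is *e.
Position 3: Hisola has g, Fevikan has k. Fevikan preserves k here (none of its changes turn any other segment into k), so the proto-segment is *k.
This points to *dakemyur. Verify forward in each daughter:
Hisola: start from *dakemyur.
  rule 1 (intervocalic voicing): dakemyur → dagemyur
  rule 2: no change — dagemyur
  rule 3 (pre-rhotic lowering): dagemyur → dagemyor
  ⇒ Hisola dagemyor
Fevikan: start from *dakemyur.
  rule 1 (pre-nasal raising): dakemyur → dakimyur
  rule 2 (unconditioned shift): dakimyur → dakimzur
  rule 3: no change — dakimzur
  rule 4: no change — dakimzur
  ⇒ Fevikan dakimzur
No other proto-form is consistent with every reflex, so the reconstruction is *dakemyur.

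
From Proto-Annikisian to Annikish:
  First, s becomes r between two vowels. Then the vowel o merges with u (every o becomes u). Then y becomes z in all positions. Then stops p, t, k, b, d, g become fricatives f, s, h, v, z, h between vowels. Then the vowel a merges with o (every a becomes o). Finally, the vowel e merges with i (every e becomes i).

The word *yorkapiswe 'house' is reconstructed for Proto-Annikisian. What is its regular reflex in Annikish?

Annikish: start from *yorkapiswe.
  rule 1: no change — yorkapiswe
  rule 2 (vowel merger): yorkapiswe → yurkapiswe
  rule 3 (unconditioned shift): yurkapiswe → zurkapiswe
  rule 4 (intervocalic lenition): zurkapiswe → zurkafiswe
  rule 5 (vowel merger): zurkafiswe → zurkofiswe
  rule 6 (vowel merger): zurkofiswe → zurkofiswi
  ⇒ Annikish zurkofiswi

zurkofiswi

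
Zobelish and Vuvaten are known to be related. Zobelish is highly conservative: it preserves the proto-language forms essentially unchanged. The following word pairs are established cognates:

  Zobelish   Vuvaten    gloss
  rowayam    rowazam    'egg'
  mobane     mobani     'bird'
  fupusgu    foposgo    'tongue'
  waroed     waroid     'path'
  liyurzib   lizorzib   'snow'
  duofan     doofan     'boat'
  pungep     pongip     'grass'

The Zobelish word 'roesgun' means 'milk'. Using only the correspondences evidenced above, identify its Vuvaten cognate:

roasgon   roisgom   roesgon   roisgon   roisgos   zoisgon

waroed ~ waroid — Zobelish e corresponds to Vuvaten i after a vowel, before a consonant other than r, m, n, p, b, f, v.
pungep ~ pongip — Zobelish u corresponds to Vuvaten o after a consonant, before a nasal.
Applying these to Zobelish 'roesgun':
  roesgun → roisgun   (e→i after a vowel, before a consonant other than r, m, n, p, b, f, v)
  roisgun → roisgon   (u→o after a consonant, before a nasal)
So the Vuvaten cognate is 'roisgon'.

roisgon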